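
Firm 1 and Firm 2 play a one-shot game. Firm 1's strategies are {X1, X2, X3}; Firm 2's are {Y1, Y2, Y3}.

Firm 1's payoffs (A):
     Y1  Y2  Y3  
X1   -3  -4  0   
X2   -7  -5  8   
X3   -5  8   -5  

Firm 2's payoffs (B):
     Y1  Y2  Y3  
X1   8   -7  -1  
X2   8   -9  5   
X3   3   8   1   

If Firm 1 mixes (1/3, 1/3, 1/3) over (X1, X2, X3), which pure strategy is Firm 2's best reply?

Compute Firm 2's expected payoff from each pure strategy against the given mix.
Y1: (1/3)·8 + (1/3)·8 + (1/3)·3 = 19/3
Y2: (1/3)·(-7) + (1/3)·(-9) + (1/3)·8 = -8/3
Y3: (1/3)·(-1) + (1/3)·5 + (1/3)·1 = 5/3
Highest expected payoff is 19/3, from Y1.

Y1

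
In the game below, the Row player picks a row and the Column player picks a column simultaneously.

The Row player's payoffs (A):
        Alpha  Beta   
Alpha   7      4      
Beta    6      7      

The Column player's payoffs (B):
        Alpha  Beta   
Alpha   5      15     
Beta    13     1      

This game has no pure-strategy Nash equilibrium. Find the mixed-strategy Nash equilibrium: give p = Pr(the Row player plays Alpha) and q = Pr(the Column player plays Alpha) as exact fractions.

p = 6/11, q = 3/4

Each player's mixing probability is pinned down by making the *other* player indifferent.
The Column player indifferent between Alpha and Beta: p·5 + (1−p)·13 = p·15 + (1−p)·1 ⟹ 13 + (-8)p = 1 + 14p ⟹ p = 6/11.
The Row player indifferent between Alpha and Beta: q·7 + (1−q)·4 = q·6 + (1−q)·7 ⟹ 4 + 3q = 7 + (-1)q ⟹ q = 3/4.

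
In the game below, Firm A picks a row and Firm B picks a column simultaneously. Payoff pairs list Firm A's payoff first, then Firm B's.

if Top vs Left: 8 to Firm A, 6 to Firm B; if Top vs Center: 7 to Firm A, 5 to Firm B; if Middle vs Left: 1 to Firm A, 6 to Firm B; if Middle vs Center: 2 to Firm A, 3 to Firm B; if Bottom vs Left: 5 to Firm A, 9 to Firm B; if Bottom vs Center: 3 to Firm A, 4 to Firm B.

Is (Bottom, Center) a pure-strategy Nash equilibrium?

No

Holding Firm B at Center: Firm A gets 3 from Bottom but could get 7 by switching to Top. Firm A has a profitable deviation.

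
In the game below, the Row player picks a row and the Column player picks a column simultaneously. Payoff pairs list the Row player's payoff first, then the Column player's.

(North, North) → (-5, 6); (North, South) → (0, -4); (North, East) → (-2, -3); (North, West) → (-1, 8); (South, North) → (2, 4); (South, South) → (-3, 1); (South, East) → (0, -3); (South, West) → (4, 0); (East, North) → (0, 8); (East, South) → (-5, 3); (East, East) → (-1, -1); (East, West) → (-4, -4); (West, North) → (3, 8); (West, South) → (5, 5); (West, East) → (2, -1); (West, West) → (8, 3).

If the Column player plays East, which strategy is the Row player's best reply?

West

With the Column player fixed at East, the Row player's payoffs are: North → -2, South → 0, East → -1, West → 2.
The maximum is 2, achieved by West.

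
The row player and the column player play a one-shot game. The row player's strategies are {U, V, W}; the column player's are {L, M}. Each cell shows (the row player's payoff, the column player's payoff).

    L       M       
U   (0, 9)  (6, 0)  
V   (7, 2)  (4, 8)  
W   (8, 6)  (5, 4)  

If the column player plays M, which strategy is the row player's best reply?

U

With the column player fixed at M, the row player's payoffs are: U → 6, V → 4, W → 5.
The maximum is 6, achieved by U.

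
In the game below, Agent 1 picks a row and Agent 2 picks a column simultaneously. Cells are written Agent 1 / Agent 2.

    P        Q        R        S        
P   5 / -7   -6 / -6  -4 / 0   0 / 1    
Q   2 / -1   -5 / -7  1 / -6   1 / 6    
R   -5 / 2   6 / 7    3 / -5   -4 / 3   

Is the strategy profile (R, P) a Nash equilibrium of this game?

No

Holding Agent 2 at P: Agent 1 gets -5 from R but could get 5 by switching to P. Agent 1 has a profitable deviation.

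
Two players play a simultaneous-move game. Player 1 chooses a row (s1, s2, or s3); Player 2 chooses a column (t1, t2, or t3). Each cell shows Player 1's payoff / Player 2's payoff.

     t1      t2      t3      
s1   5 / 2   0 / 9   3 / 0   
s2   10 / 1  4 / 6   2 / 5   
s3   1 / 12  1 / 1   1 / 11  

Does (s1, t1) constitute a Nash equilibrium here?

Holding Player 2 at t1: Player 1 gets 5 from s1 but could get 10 by switching to s2. Player 1 has a profitable deviation.

No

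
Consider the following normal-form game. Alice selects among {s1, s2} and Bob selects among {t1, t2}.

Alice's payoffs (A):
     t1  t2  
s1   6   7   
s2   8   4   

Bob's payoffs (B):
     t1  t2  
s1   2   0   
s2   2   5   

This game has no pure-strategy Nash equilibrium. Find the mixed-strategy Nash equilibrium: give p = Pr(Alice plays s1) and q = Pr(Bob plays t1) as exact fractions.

Each player's mixing probability is pinned down by making the *other* player indifferent.
Bob indifferent between t1 and t2: p·2 + (1−p)·2 = p·0 + (1−p)·5 ⟹ 2 + 0p = 5 + (-5)p ⟹ p = 3/5.
Alice indifferent between s1 and s2: q·6 + (1−q)·7 = q·8 + (1−q)·4 ⟹ 7 + (-1)q = 4 + 4q ⟹ q = 3/5.

p = 3/5, q = 3/5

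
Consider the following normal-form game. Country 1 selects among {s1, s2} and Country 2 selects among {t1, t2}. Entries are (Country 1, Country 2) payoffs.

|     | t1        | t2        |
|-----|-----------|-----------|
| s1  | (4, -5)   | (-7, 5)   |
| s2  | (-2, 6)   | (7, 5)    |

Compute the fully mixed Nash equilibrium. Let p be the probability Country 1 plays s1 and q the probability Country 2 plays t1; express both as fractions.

p = 1/11, q = 7/10

Each player's mixing probability is pinned down by making the *other* player indifferent.
Country 2 indifferent between t1 and t2: p·(-5) + (1−p)·6 = p·5 + (1−p)·5 ⟹ 6 + (-11)p = 5 + 0p ⟹ p = 1/11.
Country 1 indifferent between s1 and s2: q·4 + (1−q)·(-7) = q·(-2) + (1−q)·7 ⟹ (-7) + 11q = 7 + (-9)q ⟹ q = 7/10.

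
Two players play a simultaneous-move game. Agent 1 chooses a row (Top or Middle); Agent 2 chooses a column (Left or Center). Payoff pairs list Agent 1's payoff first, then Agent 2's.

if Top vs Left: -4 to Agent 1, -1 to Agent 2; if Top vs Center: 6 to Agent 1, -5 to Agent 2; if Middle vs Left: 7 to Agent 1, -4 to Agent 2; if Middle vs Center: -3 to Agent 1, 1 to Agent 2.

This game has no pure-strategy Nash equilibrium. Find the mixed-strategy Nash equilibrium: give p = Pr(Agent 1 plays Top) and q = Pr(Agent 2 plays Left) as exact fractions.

Each player's mixing probability is pinned down by making the *other* player indifferent.
Agent 2 indifferent between Left and Center: p·(-1) + (1−p)·(-4) = p·(-5) + (1−p)·1 ⟹ (-4) + 3p = 1 + (-6)p ⟹ p = 5/9.
Agent 1 indifferent between Top and Middle: q·(-4) + (1−q)·6 = q·7 + (1−q)·(-3) ⟹ 6 + (-10)q = (-3) + 10q ⟹ q = 9/20.

p = 5/9, q = 9/20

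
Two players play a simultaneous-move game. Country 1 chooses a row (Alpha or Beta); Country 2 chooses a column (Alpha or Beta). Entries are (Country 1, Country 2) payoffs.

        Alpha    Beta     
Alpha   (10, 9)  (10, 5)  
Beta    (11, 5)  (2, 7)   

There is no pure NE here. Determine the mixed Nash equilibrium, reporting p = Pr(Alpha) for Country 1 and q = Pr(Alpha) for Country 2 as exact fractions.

p = 1/3, q = 8/9

In a mixed NE each player is indifferent between their pure strategies, so the opponent's mix sets the indifference.
Country 2 indifferent between Alpha and Beta: p·9 + (1−p)·5 = p·5 + (1−p)·7 ⟹ 5 + 4p = 7 + (-2)p ⟹ p = 1/3.
Country 1 indifferent between Alpha and Beta: q·10 + (1−q)·10 = q·11 + (1−q)·2 ⟹ 10 + 0q = 2 + 9q ⟹ q = 8/9.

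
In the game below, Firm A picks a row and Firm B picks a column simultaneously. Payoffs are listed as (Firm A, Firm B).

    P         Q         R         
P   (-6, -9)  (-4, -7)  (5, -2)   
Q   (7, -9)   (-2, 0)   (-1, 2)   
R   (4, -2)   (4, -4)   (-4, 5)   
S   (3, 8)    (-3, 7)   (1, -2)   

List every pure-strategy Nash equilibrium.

A profile is a Nash equilibrium when each player is best-responding to the other.
Firm A's best responses — vs P: Q (payoff 7); vs Q: R (payoff 4); vs R: P (payoff 5).
Firm B's best responses — vs P: R (payoff -2); vs Q: R (payoff 2); vs R: R (payoff 5); vs S: P (payoff 8).
The only mutual best response is (P, R); neither player gains by switching there.

(P, R)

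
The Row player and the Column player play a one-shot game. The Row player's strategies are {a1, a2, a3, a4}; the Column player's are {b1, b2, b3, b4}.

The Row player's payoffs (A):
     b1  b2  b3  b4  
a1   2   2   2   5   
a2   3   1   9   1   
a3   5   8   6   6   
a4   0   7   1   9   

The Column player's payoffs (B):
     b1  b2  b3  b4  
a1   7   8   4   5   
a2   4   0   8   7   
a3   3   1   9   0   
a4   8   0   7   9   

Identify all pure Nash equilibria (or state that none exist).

A profile is a Nash equilibrium when each player is best-responding to the other.
The Row player's best responses — vs b1: a3 (payoff 5); vs b2: a3 (payoff 8); vs b3: a2 (payoff 9); vs b4: a4 (payoff 9).
The Column player's best responses — vs a1: b2 (payoff 8); vs a2: b3 (payoff 8); vs a3: b3 (payoff 9); vs a4: b4 (payoff 9).
Mutual best responses occur at (a2, b3) and (a4, b4); at each, neither player gains by switching.

(a2, b3) and (a4, b4)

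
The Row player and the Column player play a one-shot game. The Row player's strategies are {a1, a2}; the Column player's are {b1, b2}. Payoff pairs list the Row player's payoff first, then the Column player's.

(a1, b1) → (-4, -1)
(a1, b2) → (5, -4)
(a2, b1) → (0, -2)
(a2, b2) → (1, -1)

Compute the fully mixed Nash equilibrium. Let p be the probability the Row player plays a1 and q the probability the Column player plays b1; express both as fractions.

In a mixed NE each player is indifferent between their pure strategies, so the opponent's mix sets the indifference.
The Column player indifferent between b1 and b2: p·(-1) + (1−p)·(-2) = p·(-4) + (1−p)·(-1) ⟹ (-2) + 1p = (-1) + (-3)p ⟹ p = 1/4.
The Row player indifferent between a1 and a2: q·(-4) + (1−q)·5 = q·0 + (1−q)·1 ⟹ 5 + (-9)q = 1 + (-1)q ⟹ q = 1/2.

p = 1/4, q = 1/2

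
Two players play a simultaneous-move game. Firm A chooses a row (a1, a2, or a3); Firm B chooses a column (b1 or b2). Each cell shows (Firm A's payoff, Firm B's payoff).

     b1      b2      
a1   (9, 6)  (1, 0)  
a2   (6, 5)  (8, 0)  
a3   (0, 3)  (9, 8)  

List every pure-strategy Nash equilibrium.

A profile is a Nash equilibrium when each player is best-responding to the other.
Firm A's best responses — vs b1: a1 (payoff 9); vs b2: a3 (payoff 9).
Firm B's best responses — vs a1: b1 (payoff 6); vs a2: b1 (payoff 5); vs a3: b2 (payoff 8).
Mutual best responses occur at (a1, b1) and (a3, b2); at each, neither player gains by switching.

(a1, b1) and (a3, b2)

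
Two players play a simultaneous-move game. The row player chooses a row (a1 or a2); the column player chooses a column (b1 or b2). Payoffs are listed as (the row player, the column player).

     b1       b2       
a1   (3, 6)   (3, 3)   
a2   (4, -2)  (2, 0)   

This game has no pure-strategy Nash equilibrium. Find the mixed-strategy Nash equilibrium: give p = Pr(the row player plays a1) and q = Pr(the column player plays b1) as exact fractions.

p = 2/5, q = 1/2

Each player's mixing probability is pinned down by making the *other* player indifferent.
The column player indifferent between b1 and b2: p·6 + (1−p)·(-2) = p·3 + (1−p)·0 ⟹ (-2) + 8p = 0 + 3p ⟹ p = 2/5.
The row player indifferent between a1 and a2: q·3 + (1−q)·3 = q·4 + (1−q)·2 ⟹ 3 + 0q = 2 + 2q ⟹ q = 1/2.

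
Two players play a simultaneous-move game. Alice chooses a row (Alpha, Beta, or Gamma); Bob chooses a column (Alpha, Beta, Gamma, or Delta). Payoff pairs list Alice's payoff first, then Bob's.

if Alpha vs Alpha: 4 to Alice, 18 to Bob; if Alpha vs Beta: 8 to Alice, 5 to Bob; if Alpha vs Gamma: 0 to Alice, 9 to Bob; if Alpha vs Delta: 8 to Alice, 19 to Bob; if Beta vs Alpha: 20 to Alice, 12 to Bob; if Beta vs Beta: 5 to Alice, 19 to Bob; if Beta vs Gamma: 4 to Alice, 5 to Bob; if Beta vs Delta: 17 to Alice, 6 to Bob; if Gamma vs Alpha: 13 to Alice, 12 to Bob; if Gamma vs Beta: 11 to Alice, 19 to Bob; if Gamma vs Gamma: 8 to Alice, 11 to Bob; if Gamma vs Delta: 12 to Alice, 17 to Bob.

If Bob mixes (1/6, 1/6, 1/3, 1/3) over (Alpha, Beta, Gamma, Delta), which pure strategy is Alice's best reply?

Compute Alice's expected payoff from each pure strategy against the given mix.
Alpha: (1/6)·4 + (1/6)·8 + (1/3)·0 + (1/3)·8 = 14/3
Beta: (1/6)·20 + (1/6)·5 + (1/3)·4 + (1/3)·17 = 67/6
Gamma: (1/6)·13 + (1/6)·11 + (1/3)·8 + (1/3)·12 = 32/3
Highest expected payoff is 67/6, from Beta.

Beta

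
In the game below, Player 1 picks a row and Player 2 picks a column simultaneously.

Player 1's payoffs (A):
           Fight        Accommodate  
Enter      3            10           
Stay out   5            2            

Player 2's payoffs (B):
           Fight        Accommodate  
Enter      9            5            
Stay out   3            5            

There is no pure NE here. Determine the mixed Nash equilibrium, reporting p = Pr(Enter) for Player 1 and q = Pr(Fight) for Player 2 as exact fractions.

Each player's mixing probability is pinned down by making the *other* player indifferent.
Player 2 indifferent between Fight and Accommodate: p·9 + (1−p)·3 = p·5 + (1−p)·5 ⟹ 3 + 6p = 5 + 0p ⟹ p = 1/3.
Player 1 indifferent between Enter and Stay out: q·3 + (1−q)·10 = q·5 + (1−q)·2 ⟹ 10 + (-7)q = 2 + 3q ⟹ q = 4/5.

p = 1/3, q = 4/5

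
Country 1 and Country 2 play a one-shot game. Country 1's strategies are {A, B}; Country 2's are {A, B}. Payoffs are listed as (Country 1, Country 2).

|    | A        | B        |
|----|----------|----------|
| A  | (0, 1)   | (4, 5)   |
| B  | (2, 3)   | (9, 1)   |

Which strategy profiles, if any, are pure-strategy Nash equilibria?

A profile is a Nash equilibrium when each player is best-responding to the other.
Country 1's best responses — vs A: B (payoff 2); vs B: B (payoff 9).
Country 2's best responses — vs A: B (payoff 5); vs B: A (payoff 3).
The only mutual best response is (B, A); neither player gains by switching there.

(B, A)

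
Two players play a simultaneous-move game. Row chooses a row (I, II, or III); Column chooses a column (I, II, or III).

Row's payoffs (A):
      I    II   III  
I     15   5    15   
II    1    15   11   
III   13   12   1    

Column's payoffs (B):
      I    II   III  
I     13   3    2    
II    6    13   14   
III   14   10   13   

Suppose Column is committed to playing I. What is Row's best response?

I

With Column fixed at I, Row's payoffs are: I → 15, II → 1, III → 13.
The maximum is 15, achieved by I.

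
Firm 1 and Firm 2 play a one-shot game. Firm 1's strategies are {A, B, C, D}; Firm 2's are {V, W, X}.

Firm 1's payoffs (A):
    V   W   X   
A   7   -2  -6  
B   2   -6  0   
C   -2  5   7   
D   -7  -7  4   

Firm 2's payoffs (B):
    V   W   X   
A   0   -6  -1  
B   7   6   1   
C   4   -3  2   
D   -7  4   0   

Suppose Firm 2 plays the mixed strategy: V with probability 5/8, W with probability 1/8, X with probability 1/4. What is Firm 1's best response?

A

Compute Firm 1's expected payoff from each pure strategy against the given mix.
A: (5/8)·7 + (1/8)·(-2) + (1/4)·(-6) = 21/8
B: (5/8)·2 + (1/8)·(-6) + (1/4)·0 = 1/2
C: (5/8)·(-2) + (1/8)·5 + (1/4)·7 = 9/8
D: (5/8)·(-7) + (1/8)·(-7) + (1/4)·4 = -17/4
Highest expected payoff is 21/8, from A.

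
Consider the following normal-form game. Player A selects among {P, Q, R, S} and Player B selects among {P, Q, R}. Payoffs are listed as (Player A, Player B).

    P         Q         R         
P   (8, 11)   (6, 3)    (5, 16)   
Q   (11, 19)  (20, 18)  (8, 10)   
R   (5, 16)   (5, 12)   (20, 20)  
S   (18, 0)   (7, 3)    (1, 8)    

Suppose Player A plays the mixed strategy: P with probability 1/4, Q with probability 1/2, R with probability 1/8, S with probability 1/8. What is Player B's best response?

P

Player B's best reply maximizes expected payoff against the mix.
P: (1/4)·11 + (1/2)·19 + (1/8)·16 + (1/8)·0 = 57/4
Q: (1/4)·3 + (1/2)·18 + (1/8)·12 + (1/8)·3 = 93/8
R: (1/4)·16 + (1/2)·10 + (1/8)·20 + (1/8)·8 = 25/2
Highest expected payoff is 57/4, from P.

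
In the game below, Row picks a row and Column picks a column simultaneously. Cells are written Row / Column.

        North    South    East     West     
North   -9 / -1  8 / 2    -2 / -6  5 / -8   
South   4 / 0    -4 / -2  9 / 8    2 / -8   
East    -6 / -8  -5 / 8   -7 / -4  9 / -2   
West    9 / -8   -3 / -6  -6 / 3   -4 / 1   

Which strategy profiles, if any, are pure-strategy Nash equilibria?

(North, South) and (South, East)

Find each player's best response to every opponent strategy; NE are the intersections.
Row's best responses — vs North: West (payoff 9); vs South: North (payoff 8); vs East: South (payoff 9); vs West: East (payoff 9).
Column's best responses — vs North: South (payoff 2); vs South: East (payoff 8); vs East: South (payoff 8); vs West: East (payoff 3).
Mutual best responses occur at (North, South) and (South, East); at each, neither player gains by switching.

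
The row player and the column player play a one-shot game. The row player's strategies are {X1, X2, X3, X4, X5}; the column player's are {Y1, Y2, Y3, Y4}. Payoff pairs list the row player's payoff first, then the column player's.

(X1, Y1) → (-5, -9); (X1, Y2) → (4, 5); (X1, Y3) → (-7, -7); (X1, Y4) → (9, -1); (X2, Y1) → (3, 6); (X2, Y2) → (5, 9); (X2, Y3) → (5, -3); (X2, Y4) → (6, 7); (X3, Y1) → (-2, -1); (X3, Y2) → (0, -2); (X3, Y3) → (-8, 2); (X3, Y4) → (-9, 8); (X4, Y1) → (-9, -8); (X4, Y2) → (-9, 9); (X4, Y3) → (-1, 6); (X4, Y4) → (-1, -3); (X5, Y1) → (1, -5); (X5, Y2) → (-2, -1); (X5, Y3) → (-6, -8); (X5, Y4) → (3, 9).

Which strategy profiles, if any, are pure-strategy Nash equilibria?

(X2, Y2)

Check mutual best responses: a cell is a NE iff neither player can gain by unilaterally deviating.
The row player's best responses — vs Y1: X2 (payoff 3); vs Y2: X2 (payoff 5); vs Y3: X2 (payoff 5); vs Y4: X1 (payoff 9).
The column player's best responses — vs X1: Y2 (payoff 5); vs X2: Y2 (payoff 9); vs X3: Y4 (payoff 8); vs X4: Y2 (payoff 9); vs X5: Y4 (payoff 9).
The only mutual best response is (X2, Y2); neither player gains by switching there.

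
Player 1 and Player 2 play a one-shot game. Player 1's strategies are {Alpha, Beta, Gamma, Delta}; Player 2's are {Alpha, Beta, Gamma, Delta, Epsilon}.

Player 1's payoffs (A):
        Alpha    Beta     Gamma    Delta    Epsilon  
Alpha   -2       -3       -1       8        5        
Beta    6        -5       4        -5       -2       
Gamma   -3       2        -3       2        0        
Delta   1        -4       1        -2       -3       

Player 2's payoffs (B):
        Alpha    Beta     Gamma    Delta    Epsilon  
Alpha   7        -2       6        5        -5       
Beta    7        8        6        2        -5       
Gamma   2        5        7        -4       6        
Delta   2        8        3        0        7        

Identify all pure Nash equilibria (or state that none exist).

There is no pure-strategy Nash equilibrium

Check mutual best responses: a cell is a NE iff neither player can gain by unilaterally deviating.
Player 1's best responses — vs Alpha: Beta (payoff 6); vs Beta: Gamma (payoff 2); vs Gamma: Beta (payoff 4); vs Delta: Alpha (payoff 8); vs Epsilon: Alpha (payoff 5).
Player 2's best responses — vs Alpha: Alpha (payoff 7); vs Beta: Beta (payoff 8); vs Gamma: Gamma (payoff 7); vs Delta: Beta (payoff 8).
No cell has both players best-responding. For instance, Player 1's best reply to Gamma is Beta, but against Beta Player 2 prefers Beta over Gamma.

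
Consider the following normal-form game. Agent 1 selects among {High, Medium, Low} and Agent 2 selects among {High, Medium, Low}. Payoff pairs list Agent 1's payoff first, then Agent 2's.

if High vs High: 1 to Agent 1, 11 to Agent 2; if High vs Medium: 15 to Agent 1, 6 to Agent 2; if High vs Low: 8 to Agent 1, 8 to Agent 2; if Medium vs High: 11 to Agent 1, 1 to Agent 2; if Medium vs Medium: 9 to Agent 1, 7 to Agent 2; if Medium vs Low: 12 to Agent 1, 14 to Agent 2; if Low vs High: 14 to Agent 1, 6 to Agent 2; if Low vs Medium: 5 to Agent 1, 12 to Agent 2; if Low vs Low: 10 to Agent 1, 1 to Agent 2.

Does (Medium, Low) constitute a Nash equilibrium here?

Holding Agent 2 at Low: Agent 1 gets 12 from Medium, versus 8 from High, 10 from Low. No profitable deviation for Agent 1.
Holding Agent 1 at Medium: Agent 2 gets 14 from Low, versus 1 from High, 7 from Medium. No profitable deviation for Agent 2 either.

Yes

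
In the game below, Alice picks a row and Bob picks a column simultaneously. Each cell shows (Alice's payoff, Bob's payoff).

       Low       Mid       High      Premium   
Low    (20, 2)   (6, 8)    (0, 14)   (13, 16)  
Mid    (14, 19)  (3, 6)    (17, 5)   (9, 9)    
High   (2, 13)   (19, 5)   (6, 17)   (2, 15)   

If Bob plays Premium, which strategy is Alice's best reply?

With Bob fixed at Premium, Alice's payoffs are: Low → 13, Mid → 9, High → 2.
The maximum is 13, achieved by Low.

Low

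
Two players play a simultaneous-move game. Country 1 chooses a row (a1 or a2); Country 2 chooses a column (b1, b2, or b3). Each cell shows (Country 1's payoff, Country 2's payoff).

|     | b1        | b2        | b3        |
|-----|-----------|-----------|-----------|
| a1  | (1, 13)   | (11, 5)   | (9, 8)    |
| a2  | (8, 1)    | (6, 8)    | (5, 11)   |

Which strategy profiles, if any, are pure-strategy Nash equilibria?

There is no pure-strategy Nash equilibrium

Check mutual best responses: a cell is a NE iff neither player can gain by unilaterally deviating.
Country 1's best responses — vs b1: a2 (payoff 8); vs b2: a1 (payoff 11); vs b3: a1 (payoff 9).
Country 2's best responses — vs a1: b1 (payoff 13); vs a2: b3 (payoff 11).
No cell has both players best-responding. For instance, Country 1's best reply to b3 is a1, but against a1 Country 2 prefers b1 over b3.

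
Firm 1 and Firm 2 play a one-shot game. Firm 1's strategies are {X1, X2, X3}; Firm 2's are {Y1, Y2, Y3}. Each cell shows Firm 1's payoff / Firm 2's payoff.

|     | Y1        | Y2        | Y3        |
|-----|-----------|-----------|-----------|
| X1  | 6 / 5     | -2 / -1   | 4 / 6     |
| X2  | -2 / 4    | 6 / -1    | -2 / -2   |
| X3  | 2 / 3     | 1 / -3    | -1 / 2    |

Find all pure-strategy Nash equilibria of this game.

(X1, Y3)

Find each player's best response to every opponent strategy; NE are the intersections.
Firm 1's best responses — vs Y1: X1 (payoff 6); vs Y2: X2 (payoff 6); vs Y3: X1 (payoff 4).
Firm 2's best responses — vs X1: Y3 (payoff 6); vs X2: Y1 (payoff 4); vs X3: Y1 (payoff 3).
The only mutual best response is (X1, Y3); neither player gains by switching there.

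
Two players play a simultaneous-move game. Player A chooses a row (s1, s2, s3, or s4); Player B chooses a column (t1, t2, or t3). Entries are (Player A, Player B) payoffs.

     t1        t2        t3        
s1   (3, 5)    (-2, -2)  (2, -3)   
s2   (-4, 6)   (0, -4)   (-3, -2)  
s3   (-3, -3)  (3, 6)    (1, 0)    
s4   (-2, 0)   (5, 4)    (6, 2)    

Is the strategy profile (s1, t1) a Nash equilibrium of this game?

Yes

Holding Player B at t1: Player A gets 3 from s1, versus -4 from s2, -3 from s3, -2 from s4. No profitable deviation for Player A.
Holding Player A at s1: Player B gets 5 from t1, versus -2 from t2, -3 from t3. No profitable deviation for Player B either.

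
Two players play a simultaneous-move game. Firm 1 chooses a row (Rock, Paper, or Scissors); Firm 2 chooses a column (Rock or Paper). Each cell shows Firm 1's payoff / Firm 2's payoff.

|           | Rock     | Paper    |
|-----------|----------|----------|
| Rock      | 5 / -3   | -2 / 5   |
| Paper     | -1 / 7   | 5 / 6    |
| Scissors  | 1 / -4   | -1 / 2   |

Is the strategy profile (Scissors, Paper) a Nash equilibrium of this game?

No

Holding Firm 2 at Paper: Firm 1 gets -1 from Scissors but could get 5 by switching to Paper. Firm 1 has a profitable deviation.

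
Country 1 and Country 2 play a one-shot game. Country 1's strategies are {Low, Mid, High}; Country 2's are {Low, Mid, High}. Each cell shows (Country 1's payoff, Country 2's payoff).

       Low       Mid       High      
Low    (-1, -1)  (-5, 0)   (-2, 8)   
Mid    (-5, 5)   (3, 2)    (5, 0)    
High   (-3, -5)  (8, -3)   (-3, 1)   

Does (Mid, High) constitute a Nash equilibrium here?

Holding Country 2 at High: Country 1 gets 5 from Mid, versus -2 from Low, -3 from High. No profitable deviation for Country 1.
Holding Country 1 at Mid: Country 2 gets 0 from High but could get 5 by switching to Low. Country 2 has a profitable deviation.

No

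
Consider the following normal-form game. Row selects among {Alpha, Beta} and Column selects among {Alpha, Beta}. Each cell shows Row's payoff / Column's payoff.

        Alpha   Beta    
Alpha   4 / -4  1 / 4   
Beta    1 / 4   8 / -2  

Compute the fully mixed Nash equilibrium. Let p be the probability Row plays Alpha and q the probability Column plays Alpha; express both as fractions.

p = 3/7, q = 7/10

In a mixed NE each player is indifferent between their pure strategies, so the opponent's mix sets the indifference.
Column indifferent between Alpha and Beta: p·(-4) + (1−p)·4 = p·4 + (1−p)·(-2) ⟹ 4 + (-8)p = (-2) + 6p ⟹ p = 3/7.
Row indifferent between Alpha and Beta: q·4 + (1−q)·1 = q·1 + (1−q)·8 ⟹ 1 + 3q = 8 + (-7)q ⟹ q = 7/10.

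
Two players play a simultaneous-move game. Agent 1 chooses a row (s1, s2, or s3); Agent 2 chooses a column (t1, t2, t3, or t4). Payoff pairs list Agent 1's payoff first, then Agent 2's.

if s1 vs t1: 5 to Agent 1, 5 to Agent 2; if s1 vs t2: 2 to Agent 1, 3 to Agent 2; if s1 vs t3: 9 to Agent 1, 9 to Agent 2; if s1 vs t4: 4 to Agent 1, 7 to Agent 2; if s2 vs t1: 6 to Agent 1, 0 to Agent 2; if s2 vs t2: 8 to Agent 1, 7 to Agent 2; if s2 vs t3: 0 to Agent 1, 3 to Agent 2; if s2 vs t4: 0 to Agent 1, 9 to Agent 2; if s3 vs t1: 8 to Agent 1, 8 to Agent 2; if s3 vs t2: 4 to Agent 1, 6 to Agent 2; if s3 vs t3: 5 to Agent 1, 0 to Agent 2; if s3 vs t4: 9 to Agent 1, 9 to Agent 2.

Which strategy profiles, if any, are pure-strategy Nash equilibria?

(s1, t3) and (s3, t4)

A profile is a Nash equilibrium when each player is best-responding to the other.
Agent 1's best responses — vs t1: s3 (payoff 8); vs t2: s2 (payoff 8); vs t3: s1 (payoff 9); vs t4: s3 (payoff 9).
Agent 2's best responses — vs s1: t3 (payoff 9); vs s2: t4 (payoff 9); vs s3: t4 (payoff 9).
Mutual best responses occur at (s1, t3) and (s3, t4); at each, neither player gains by switching.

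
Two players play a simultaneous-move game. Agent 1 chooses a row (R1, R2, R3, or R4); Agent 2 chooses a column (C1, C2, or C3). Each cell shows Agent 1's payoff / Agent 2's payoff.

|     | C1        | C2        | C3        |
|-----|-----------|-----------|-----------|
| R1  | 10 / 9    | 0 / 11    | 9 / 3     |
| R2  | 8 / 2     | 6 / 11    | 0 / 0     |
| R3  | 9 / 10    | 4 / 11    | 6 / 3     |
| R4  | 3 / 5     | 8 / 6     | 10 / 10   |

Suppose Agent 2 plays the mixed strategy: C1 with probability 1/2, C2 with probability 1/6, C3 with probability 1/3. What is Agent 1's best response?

R1

Agent 1's best reply maximizes expected payoff against the mix.
R1: (1/2)·10 + (1/6)·0 + (1/3)·9 = 8
R2: (1/2)·8 + (1/6)·6 + (1/3)·0 = 5
R3: (1/2)·9 + (1/6)·4 + (1/3)·6 = 43/6
R4: (1/2)·3 + (1/6)·8 + (1/3)·10 = 37/6
Highest expected payoff is 8, from R1.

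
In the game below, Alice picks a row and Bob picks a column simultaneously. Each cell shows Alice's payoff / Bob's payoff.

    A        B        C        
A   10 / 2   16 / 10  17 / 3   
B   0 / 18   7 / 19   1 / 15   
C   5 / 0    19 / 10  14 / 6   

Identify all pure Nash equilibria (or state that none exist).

(C, B)

Find each player's best response to every opponent strategy; NE are the intersections.
Alice's best responses — vs A: A (payoff 10); vs B: C (payoff 19); vs C: A (payoff 17).
Bob's best responses — vs A: B (payoff 10); vs B: B (payoff 19); vs C: B (payoff 10).
The only mutual best response is (C, B); neither player gains by switching there.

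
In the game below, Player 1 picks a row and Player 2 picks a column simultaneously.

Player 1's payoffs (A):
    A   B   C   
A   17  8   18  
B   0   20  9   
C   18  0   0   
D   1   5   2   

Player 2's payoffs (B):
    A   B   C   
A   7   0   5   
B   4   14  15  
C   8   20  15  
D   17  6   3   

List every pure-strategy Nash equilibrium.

There is no pure-strategy Nash equilibrium

A profile is a Nash equilibrium when each player is best-responding to the other.
Player 1's best responses — vs A: C (payoff 18); vs B: B (payoff 20); vs C: A (payoff 18).
Player 2's best responses — vs A: A (payoff 7); vs B: C (payoff 15); vs C: B (payoff 20); vs D: A (payoff 17).
No cell has both players best-responding. For instance, Player 1's best reply to B is B, but against B Player 2 prefers C over B.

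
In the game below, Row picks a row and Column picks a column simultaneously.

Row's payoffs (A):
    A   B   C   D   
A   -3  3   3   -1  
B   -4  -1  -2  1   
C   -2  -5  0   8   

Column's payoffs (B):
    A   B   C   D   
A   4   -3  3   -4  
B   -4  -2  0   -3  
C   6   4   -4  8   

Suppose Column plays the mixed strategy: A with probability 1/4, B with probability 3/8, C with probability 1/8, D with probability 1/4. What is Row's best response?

Row's best reply maximizes expected payoff against the mix.
A: (1/4)·(-3) + (3/8)·3 + (1/8)·3 + (1/4)·(-1) = 1/2
B: (1/4)·(-4) + (3/8)·(-1) + (1/8)·(-2) + (1/4)·1 = -11/8
C: (1/4)·(-2) + (3/8)·(-5) + (1/8)·0 + (1/4)·8 = -3/8
Highest expected payoff is 1/2, from A.

A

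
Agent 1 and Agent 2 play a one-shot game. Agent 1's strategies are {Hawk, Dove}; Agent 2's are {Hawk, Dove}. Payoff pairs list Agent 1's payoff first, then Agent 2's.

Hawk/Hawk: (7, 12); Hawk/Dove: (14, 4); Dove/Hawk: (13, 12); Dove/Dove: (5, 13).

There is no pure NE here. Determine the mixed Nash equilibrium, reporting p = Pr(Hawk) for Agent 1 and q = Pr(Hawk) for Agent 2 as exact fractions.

Each player's mixing probability is pinned down by making the *other* player indifferent.
Agent 2 indifferent between Hawk and Dove: p·12 + (1−p)·12 = p·4 + (1−p)·13 ⟹ 12 + 0p = 13 + (-9)p ⟹ p = 1/9.
Agent 1 indifferent between Hawk and Dove: q·7 + (1−q)·14 = q·13 + (1−q)·5 ⟹ 14 + (-7)q = 5 + 8q ⟹ q = 3/5.

p = 1/9, q = 3/5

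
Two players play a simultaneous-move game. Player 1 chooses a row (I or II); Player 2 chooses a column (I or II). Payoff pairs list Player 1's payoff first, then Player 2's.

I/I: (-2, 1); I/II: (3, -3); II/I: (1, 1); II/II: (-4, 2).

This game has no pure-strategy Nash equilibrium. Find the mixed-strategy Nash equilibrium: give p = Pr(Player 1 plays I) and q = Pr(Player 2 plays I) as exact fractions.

p = 1/5, q = 7/10

In a mixed NE each player is indifferent between their pure strategies, so the opponent's mix sets the indifference.
Player 2 indifferent between I and II: p·1 + (1−p)·1 = p·(-3) + (1−p)·2 ⟹ 1 + 0p = 2 + (-5)p ⟹ p = 1/5.
Player 1 indifferent between I and II: q·(-2) + (1−q)·3 = q·1 + (1−q)·(-4) ⟹ 3 + (-5)q = (-4) + 5q ⟹ q = 7/10.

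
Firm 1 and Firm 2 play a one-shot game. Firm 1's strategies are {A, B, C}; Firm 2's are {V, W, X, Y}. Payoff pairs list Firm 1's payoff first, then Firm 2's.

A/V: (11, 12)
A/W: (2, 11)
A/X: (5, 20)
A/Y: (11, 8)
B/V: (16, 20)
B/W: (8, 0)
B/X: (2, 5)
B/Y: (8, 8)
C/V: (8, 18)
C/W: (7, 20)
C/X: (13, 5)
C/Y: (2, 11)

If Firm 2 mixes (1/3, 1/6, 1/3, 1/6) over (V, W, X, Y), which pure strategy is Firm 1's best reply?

B

Compute Firm 1's expected payoff from each pure strategy against the given mix.
A: (1/3)·11 + (1/6)·2 + (1/3)·5 + (1/6)·11 = 15/2
B: (1/3)·16 + (1/6)·8 + (1/3)·2 + (1/6)·8 = 26/3
C: (1/3)·8 + (1/6)·7 + (1/3)·13 + (1/6)·2 = 17/2
Highest expected payoff is 26/3, from B.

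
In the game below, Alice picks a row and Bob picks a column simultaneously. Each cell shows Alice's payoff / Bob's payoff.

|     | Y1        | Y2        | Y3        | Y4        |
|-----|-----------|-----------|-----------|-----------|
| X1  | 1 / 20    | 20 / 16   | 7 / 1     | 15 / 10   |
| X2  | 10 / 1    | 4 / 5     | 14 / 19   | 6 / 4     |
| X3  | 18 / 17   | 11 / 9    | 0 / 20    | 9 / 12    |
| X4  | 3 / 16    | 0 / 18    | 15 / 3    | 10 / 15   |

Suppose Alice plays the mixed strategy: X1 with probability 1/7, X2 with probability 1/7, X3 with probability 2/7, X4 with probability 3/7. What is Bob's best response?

Compute Bob's expected payoff from each pure strategy against the given mix.
Y1: (1/7)·20 + (1/7)·1 + (2/7)·17 + (3/7)·16 = 103/7
Y2: (1/7)·16 + (1/7)·5 + (2/7)·9 + (3/7)·18 = 93/7
Y3: (1/7)·1 + (1/7)·19 + (2/7)·20 + (3/7)·3 = 69/7
Y4: (1/7)·10 + (1/7)·4 + (2/7)·12 + (3/7)·15 = 83/7
Highest expected payoff is 103/7, from Y1.

Y1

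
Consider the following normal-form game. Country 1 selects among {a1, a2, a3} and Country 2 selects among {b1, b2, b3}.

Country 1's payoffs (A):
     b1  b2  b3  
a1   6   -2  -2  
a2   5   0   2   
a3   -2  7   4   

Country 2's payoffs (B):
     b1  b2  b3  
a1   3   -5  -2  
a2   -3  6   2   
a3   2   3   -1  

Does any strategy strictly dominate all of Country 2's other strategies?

None

A strategy is strictly dominant if it gives Country 2 a strictly higher payoff than every other strategy, against every choice by the opponent.
b1 is not dominant: against a2, b2 gives 6 > -3.
b2 is not dominant: against a1, b1 gives 3 > -5.
b3 is not dominant: against a1, b1 gives 3 > -2.
No single strategy is best against every opponent action.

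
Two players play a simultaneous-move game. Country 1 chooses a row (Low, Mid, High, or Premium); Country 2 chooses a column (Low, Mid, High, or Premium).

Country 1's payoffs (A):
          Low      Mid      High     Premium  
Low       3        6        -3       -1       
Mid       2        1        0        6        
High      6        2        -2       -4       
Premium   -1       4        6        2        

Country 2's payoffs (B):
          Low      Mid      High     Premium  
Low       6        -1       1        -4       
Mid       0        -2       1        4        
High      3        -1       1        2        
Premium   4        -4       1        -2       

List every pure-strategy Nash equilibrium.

(Mid, Premium) and (High, Low)

A profile is a Nash equilibrium when each player is best-responding to the other.
Country 1's best responses — vs Low: High (payoff 6); vs Mid: Low (payoff 6); vs High: Premium (payoff 6); vs Premium: Mid (payoff 6).
Country 2's best responses — vs Low: Low (payoff 6); vs Mid: Premium (payoff 4); vs High: Low (payoff 3); vs Premium: Low (payoff 4).
Mutual best responses occur at (Mid, Premium) and (High, Low); at each, neither player gains by switching.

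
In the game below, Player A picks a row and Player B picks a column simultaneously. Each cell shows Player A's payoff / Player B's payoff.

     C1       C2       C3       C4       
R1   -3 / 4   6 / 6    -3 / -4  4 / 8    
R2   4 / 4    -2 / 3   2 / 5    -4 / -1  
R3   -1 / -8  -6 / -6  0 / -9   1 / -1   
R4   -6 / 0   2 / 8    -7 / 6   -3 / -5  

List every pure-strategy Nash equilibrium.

(R1, C4) and (R2, C3)

Check mutual best responses: a cell is a NE iff neither player can gain by unilaterally deviating.
Player A's best responses — vs C1: R2 (payoff 4); vs C2: R1 (payoff 6); vs C3: R2 (payoff 2); vs C4: R1 (payoff 4).
Player B's best responses — vs R1: C4 (payoff 8); vs R2: C3 (payoff 5); vs R3: C4 (payoff -1); vs R4: C2 (payoff 8).
Mutual best responses occur at (R1, C4) and (R2, C3); at each, neither player gains by switching.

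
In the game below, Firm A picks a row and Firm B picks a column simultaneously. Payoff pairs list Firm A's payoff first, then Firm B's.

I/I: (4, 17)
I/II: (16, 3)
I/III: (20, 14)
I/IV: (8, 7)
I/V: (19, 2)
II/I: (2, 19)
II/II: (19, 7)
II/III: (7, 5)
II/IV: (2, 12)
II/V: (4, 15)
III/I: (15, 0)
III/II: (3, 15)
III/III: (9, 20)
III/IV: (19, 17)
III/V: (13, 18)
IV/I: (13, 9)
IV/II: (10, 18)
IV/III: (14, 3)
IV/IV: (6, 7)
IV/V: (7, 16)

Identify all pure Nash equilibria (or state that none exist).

There is no pure-strategy Nash equilibrium

Check mutual best responses: a cell is a NE iff neither player can gain by unilaterally deviating.
Firm A's best responses — vs I: III (payoff 15); vs II: II (payoff 19); vs III: I (payoff 20); vs IV: III (payoff 19); vs V: I (payoff 19).
Firm B's best responses — vs I: I (payoff 17); vs II: I (payoff 19); vs III: III (payoff 20); vs IV: II (payoff 18).
No cell has both players best-responding. For instance, Firm A's best reply to III is I, but against I Firm B prefers I over III.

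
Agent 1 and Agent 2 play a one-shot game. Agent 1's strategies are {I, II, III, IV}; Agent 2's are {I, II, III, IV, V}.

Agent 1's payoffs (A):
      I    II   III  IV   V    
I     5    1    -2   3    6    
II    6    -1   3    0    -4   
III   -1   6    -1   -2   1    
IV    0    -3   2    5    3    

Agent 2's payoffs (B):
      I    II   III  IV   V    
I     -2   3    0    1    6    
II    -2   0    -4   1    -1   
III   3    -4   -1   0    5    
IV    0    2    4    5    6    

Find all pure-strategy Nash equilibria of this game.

A profile is a Nash equilibrium when each player is best-responding to the other.
Agent 1's best responses — vs I: II (payoff 6); vs II: III (payoff 6); vs III: II (payoff 3); vs IV: IV (payoff 5); vs V: I (payoff 6).
Agent 2's best responses — vs I: V (payoff 6); vs II: IV (payoff 1); vs III: V (payoff 5); vs IV: V (payoff 6).
The only mutual best response is (I, V); neither player gains by switching there.

(I, V)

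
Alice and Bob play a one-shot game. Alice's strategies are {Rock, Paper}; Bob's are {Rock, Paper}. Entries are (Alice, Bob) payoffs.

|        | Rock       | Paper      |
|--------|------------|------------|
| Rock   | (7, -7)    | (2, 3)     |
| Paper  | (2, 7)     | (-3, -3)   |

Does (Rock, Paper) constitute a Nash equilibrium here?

Holding Bob at Paper: Alice gets 2 from Rock, versus -3 from Paper. No profitable deviation for Alice.
Holding Alice at Rock: Bob gets 3 from Paper, versus -7 from Rock. No profitable deviation for Bob either.

Yes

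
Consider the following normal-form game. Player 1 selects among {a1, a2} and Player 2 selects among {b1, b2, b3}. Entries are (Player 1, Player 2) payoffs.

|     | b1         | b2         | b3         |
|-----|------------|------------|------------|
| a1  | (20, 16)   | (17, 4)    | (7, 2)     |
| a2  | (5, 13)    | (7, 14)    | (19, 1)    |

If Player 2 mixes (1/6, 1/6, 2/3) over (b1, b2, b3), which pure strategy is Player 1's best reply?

Compute Player 1's expected payoff from each pure strategy against the given mix.
a1: (1/6)·20 + (1/6)·17 + (2/3)·7 = 65/6
a2: (1/6)·5 + (1/6)·7 + (2/3)·19 = 44/3
Highest expected payoff is 44/3, from a2.

a2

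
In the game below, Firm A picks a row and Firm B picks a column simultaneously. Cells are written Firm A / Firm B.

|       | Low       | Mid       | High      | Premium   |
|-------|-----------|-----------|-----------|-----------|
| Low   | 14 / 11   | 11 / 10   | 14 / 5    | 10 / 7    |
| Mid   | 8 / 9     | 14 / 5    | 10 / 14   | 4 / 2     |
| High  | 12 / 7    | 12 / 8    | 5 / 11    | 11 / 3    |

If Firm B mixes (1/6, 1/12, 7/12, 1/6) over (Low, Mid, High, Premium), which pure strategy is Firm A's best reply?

Compute Firm A's expected payoff from each pure strategy against the given mix.
Low: (1/6)·14 + (1/12)·11 + (7/12)·14 + (1/6)·10 = 157/12
Mid: (1/6)·8 + (1/12)·14 + (7/12)·10 + (1/6)·4 = 9
High: (1/6)·12 + (1/12)·12 + (7/12)·5 + (1/6)·11 = 31/4
Highest expected payoff is 157/12, from Low.

Low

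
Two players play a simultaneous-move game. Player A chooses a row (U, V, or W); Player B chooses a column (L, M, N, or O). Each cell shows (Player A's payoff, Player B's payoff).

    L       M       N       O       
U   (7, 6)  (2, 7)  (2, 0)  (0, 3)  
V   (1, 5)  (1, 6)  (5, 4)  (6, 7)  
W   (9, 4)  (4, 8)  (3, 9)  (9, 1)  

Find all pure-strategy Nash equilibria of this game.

No pure-strategy Nash equilibrium

Find each player's best response to every opponent strategy; NE are the intersections.
Player A's best responses — vs L: W (payoff 9); vs M: W (payoff 4); vs N: V (payoff 5); vs O: W (payoff 9).
Player B's best responses — vs U: M (payoff 7); vs V: O (payoff 7); vs W: N (payoff 9).
No cell has both players best-responding. For instance, Player A's best reply to L is W, but against W Player B prefers N over L.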